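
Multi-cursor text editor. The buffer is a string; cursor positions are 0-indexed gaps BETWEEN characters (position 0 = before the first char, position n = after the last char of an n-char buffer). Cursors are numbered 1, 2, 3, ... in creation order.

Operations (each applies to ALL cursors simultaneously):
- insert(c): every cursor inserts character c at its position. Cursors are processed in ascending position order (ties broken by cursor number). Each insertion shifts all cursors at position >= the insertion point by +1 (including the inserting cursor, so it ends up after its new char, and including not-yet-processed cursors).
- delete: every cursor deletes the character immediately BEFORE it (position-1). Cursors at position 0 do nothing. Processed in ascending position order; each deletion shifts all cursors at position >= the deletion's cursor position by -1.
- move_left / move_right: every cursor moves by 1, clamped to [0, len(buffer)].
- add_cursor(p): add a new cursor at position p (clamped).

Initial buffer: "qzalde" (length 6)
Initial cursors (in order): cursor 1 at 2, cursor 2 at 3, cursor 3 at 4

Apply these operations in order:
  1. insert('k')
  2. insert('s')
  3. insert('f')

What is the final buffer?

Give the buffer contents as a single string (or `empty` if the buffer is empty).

Answer: qzksfaksflksfde

Derivation:
After op 1 (insert('k')): buffer="qzkaklkde" (len 9), cursors c1@3 c2@5 c3@7, authorship ..1.2.3..
After op 2 (insert('s')): buffer="qzksakslksde" (len 12), cursors c1@4 c2@7 c3@10, authorship ..11.22.33..
After op 3 (insert('f')): buffer="qzksfaksflksfde" (len 15), cursors c1@5 c2@9 c3@13, authorship ..111.222.333..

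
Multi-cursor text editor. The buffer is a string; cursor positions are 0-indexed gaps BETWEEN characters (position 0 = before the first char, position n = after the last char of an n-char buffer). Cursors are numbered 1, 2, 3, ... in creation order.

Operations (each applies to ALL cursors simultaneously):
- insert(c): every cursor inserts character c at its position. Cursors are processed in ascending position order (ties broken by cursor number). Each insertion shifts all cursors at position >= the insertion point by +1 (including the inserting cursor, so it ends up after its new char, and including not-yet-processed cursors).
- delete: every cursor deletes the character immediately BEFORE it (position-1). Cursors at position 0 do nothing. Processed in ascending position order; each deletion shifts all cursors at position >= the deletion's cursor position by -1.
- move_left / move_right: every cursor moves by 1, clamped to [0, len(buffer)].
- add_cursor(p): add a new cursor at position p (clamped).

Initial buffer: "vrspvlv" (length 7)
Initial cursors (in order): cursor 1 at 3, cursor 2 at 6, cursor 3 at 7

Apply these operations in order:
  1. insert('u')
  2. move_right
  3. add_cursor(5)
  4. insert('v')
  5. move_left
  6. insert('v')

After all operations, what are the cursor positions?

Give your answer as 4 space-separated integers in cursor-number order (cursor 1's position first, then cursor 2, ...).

Answer: 8 14 17 8

Derivation:
After op 1 (insert('u')): buffer="vrsupvluvu" (len 10), cursors c1@4 c2@8 c3@10, authorship ...1...2.3
After op 2 (move_right): buffer="vrsupvluvu" (len 10), cursors c1@5 c2@9 c3@10, authorship ...1...2.3
After op 3 (add_cursor(5)): buffer="vrsupvluvu" (len 10), cursors c1@5 c4@5 c2@9 c3@10, authorship ...1...2.3
After op 4 (insert('v')): buffer="vrsupvvvluvvuv" (len 14), cursors c1@7 c4@7 c2@12 c3@14, authorship ...1.14..2.233
After op 5 (move_left): buffer="vrsupvvvluvvuv" (len 14), cursors c1@6 c4@6 c2@11 c3@13, authorship ...1.14..2.233
After op 6 (insert('v')): buffer="vrsupvvvvvluvvvuvv" (len 18), cursors c1@8 c4@8 c2@14 c3@17, authorship ...1.1144..2.22333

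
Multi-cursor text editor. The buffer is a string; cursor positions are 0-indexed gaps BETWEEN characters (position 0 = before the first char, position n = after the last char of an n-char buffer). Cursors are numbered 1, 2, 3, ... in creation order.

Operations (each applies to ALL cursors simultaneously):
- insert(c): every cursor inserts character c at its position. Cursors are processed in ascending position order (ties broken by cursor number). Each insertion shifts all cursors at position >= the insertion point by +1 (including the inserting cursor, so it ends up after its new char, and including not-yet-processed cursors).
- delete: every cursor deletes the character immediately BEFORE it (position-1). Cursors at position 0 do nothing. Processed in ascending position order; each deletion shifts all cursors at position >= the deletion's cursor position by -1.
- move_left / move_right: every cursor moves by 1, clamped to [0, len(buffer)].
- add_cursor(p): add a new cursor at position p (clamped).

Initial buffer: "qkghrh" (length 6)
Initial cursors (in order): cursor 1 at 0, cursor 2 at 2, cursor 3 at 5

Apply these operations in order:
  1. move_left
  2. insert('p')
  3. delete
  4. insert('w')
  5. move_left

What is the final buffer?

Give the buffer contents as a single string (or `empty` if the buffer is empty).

Answer: wqwkghwrh

Derivation:
After op 1 (move_left): buffer="qkghrh" (len 6), cursors c1@0 c2@1 c3@4, authorship ......
After op 2 (insert('p')): buffer="pqpkghprh" (len 9), cursors c1@1 c2@3 c3@7, authorship 1.2...3..
After op 3 (delete): buffer="qkghrh" (len 6), cursors c1@0 c2@1 c3@4, authorship ......
After op 4 (insert('w')): buffer="wqwkghwrh" (len 9), cursors c1@1 c2@3 c3@7, authorship 1.2...3..
After op 5 (move_left): buffer="wqwkghwrh" (len 9), cursors c1@0 c2@2 c3@6, authorship 1.2...3..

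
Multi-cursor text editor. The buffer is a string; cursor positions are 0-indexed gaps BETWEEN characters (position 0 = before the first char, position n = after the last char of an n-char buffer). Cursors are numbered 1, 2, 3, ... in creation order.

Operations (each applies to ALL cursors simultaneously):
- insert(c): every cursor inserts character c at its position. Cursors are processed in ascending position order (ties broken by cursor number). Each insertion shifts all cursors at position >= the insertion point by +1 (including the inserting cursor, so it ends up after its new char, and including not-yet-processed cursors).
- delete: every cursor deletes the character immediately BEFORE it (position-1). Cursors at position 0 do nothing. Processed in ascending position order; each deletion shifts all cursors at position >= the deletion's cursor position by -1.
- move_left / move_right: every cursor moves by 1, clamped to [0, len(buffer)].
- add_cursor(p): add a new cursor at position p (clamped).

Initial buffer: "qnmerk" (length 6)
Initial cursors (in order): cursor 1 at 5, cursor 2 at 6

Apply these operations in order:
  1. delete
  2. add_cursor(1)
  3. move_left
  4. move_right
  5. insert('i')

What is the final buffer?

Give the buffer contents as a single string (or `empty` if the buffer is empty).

Answer: qinmeii

Derivation:
After op 1 (delete): buffer="qnme" (len 4), cursors c1@4 c2@4, authorship ....
After op 2 (add_cursor(1)): buffer="qnme" (len 4), cursors c3@1 c1@4 c2@4, authorship ....
After op 3 (move_left): buffer="qnme" (len 4), cursors c3@0 c1@3 c2@3, authorship ....
After op 4 (move_right): buffer="qnme" (len 4), cursors c3@1 c1@4 c2@4, authorship ....
After op 5 (insert('i')): buffer="qinmeii" (len 7), cursors c3@2 c1@7 c2@7, authorship .3...12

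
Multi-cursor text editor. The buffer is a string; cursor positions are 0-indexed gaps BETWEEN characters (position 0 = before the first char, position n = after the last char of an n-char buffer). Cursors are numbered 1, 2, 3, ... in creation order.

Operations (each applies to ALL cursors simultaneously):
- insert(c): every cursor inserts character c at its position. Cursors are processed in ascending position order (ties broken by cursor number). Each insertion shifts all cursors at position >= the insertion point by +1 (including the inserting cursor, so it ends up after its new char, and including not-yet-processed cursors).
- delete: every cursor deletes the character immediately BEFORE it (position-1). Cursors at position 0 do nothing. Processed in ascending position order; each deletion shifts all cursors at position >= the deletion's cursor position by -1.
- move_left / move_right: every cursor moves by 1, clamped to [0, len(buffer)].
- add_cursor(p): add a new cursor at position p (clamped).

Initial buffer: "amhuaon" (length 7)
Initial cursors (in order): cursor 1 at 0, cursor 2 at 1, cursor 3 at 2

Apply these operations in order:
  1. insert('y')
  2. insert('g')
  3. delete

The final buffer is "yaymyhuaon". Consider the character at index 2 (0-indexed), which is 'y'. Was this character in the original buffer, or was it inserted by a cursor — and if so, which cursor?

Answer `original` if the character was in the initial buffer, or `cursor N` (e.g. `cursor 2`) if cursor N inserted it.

After op 1 (insert('y')): buffer="yaymyhuaon" (len 10), cursors c1@1 c2@3 c3@5, authorship 1.2.3.....
After op 2 (insert('g')): buffer="ygaygmyghuaon" (len 13), cursors c1@2 c2@5 c3@8, authorship 11.22.33.....
After op 3 (delete): buffer="yaymyhuaon" (len 10), cursors c1@1 c2@3 c3@5, authorship 1.2.3.....
Authorship (.=original, N=cursor N): 1 . 2 . 3 . . . . .
Index 2: author = 2

Answer: cursor 2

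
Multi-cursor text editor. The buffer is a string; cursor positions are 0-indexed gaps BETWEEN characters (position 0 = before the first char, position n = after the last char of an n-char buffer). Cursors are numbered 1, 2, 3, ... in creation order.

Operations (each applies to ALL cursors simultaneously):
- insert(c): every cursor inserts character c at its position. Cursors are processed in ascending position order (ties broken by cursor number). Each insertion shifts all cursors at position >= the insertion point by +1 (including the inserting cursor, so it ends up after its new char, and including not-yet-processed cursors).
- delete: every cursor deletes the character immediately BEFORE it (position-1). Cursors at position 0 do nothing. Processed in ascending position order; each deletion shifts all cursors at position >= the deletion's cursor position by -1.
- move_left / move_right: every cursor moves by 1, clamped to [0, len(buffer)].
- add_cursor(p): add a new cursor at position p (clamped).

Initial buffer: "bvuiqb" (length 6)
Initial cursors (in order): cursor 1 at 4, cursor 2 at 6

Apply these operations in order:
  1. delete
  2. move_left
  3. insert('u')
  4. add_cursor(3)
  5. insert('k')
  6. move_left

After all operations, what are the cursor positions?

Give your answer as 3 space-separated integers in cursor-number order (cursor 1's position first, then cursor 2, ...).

Answer: 4 7 4

Derivation:
After op 1 (delete): buffer="bvuq" (len 4), cursors c1@3 c2@4, authorship ....
After op 2 (move_left): buffer="bvuq" (len 4), cursors c1@2 c2@3, authorship ....
After op 3 (insert('u')): buffer="bvuuuq" (len 6), cursors c1@3 c2@5, authorship ..1.2.
After op 4 (add_cursor(3)): buffer="bvuuuq" (len 6), cursors c1@3 c3@3 c2@5, authorship ..1.2.
After op 5 (insert('k')): buffer="bvukkuukq" (len 9), cursors c1@5 c3@5 c2@8, authorship ..113.22.
After op 6 (move_left): buffer="bvukkuukq" (len 9), cursors c1@4 c3@4 c2@7, authorship ..113.22.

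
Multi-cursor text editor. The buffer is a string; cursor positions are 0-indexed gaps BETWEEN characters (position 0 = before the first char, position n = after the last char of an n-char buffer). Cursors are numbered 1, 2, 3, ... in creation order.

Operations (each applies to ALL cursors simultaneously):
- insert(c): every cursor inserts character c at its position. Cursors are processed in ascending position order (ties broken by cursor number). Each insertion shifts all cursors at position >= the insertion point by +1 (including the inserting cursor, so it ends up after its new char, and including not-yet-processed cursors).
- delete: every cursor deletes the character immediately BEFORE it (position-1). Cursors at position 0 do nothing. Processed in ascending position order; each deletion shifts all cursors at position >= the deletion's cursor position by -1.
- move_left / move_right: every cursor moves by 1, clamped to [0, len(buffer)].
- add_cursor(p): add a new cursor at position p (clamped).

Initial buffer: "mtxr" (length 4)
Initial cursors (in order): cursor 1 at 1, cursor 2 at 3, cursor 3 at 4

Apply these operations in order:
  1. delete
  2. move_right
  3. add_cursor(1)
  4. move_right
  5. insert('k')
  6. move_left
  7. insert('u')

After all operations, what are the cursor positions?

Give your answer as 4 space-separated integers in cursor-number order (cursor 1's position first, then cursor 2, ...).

Answer: 8 8 8 8

Derivation:
After op 1 (delete): buffer="t" (len 1), cursors c1@0 c2@1 c3@1, authorship .
After op 2 (move_right): buffer="t" (len 1), cursors c1@1 c2@1 c3@1, authorship .
After op 3 (add_cursor(1)): buffer="t" (len 1), cursors c1@1 c2@1 c3@1 c4@1, authorship .
After op 4 (move_right): buffer="t" (len 1), cursors c1@1 c2@1 c3@1 c4@1, authorship .
After op 5 (insert('k')): buffer="tkkkk" (len 5), cursors c1@5 c2@5 c3@5 c4@5, authorship .1234
After op 6 (move_left): buffer="tkkkk" (len 5), cursors c1@4 c2@4 c3@4 c4@4, authorship .1234
After op 7 (insert('u')): buffer="tkkkuuuuk" (len 9), cursors c1@8 c2@8 c3@8 c4@8, authorship .12312344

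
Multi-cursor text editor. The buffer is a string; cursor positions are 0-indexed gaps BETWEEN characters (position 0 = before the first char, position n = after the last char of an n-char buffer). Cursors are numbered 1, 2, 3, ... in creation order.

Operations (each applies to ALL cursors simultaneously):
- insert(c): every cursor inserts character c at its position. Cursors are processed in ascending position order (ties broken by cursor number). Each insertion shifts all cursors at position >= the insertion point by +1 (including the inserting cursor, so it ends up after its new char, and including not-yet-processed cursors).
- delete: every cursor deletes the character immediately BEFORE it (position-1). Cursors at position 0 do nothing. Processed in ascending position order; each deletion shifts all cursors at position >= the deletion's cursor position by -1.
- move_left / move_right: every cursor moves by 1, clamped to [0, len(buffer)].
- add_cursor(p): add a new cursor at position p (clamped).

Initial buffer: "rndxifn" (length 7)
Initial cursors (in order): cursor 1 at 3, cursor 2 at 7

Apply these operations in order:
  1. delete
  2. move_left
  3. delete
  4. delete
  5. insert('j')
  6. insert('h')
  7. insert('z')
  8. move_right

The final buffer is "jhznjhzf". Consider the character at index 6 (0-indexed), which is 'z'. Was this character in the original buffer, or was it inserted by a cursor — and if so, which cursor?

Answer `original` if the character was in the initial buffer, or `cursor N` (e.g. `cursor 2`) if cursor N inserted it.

After op 1 (delete): buffer="rnxif" (len 5), cursors c1@2 c2@5, authorship .....
After op 2 (move_left): buffer="rnxif" (len 5), cursors c1@1 c2@4, authorship .....
After op 3 (delete): buffer="nxf" (len 3), cursors c1@0 c2@2, authorship ...
After op 4 (delete): buffer="nf" (len 2), cursors c1@0 c2@1, authorship ..
After op 5 (insert('j')): buffer="jnjf" (len 4), cursors c1@1 c2@3, authorship 1.2.
After op 6 (insert('h')): buffer="jhnjhf" (len 6), cursors c1@2 c2@5, authorship 11.22.
After op 7 (insert('z')): buffer="jhznjhzf" (len 8), cursors c1@3 c2@7, authorship 111.222.
After op 8 (move_right): buffer="jhznjhzf" (len 8), cursors c1@4 c2@8, authorship 111.222.
Authorship (.=original, N=cursor N): 1 1 1 . 2 2 2 .
Index 6: author = 2

Answer: cursor 2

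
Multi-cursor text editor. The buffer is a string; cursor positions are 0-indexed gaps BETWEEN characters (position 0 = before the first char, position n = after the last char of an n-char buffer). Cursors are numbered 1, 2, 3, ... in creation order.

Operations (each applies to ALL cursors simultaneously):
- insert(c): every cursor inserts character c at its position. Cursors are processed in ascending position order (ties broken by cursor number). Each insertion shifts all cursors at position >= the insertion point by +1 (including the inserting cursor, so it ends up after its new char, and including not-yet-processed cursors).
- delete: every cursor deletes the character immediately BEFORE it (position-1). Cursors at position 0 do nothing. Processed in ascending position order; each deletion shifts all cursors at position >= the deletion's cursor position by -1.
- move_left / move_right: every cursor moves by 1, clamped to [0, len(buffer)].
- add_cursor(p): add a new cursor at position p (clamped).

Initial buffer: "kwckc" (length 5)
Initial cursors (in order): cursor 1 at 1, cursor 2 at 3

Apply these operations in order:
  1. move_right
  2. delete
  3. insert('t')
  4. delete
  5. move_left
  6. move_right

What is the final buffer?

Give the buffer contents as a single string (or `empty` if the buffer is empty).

After op 1 (move_right): buffer="kwckc" (len 5), cursors c1@2 c2@4, authorship .....
After op 2 (delete): buffer="kcc" (len 3), cursors c1@1 c2@2, authorship ...
After op 3 (insert('t')): buffer="ktctc" (len 5), cursors c1@2 c2@4, authorship .1.2.
After op 4 (delete): buffer="kcc" (len 3), cursors c1@1 c2@2, authorship ...
After op 5 (move_left): buffer="kcc" (len 3), cursors c1@0 c2@1, authorship ...
After op 6 (move_right): buffer="kcc" (len 3), cursors c1@1 c2@2, authorship ...

Answer: kcc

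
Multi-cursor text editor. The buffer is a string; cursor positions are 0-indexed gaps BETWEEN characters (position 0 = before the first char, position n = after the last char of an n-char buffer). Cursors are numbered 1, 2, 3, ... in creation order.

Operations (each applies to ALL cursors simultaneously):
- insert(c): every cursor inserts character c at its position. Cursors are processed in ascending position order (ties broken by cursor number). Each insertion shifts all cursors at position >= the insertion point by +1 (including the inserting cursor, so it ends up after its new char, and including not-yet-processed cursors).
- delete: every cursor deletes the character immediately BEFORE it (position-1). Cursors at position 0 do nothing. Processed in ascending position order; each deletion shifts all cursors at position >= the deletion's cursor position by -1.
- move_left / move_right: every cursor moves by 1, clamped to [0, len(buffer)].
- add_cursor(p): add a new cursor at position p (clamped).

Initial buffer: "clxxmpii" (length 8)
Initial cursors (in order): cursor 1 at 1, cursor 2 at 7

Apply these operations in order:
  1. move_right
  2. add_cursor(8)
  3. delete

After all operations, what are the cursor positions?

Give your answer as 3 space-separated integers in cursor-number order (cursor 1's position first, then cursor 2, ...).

Answer: 1 5 5

Derivation:
After op 1 (move_right): buffer="clxxmpii" (len 8), cursors c1@2 c2@8, authorship ........
After op 2 (add_cursor(8)): buffer="clxxmpii" (len 8), cursors c1@2 c2@8 c3@8, authorship ........
After op 3 (delete): buffer="cxxmp" (len 5), cursors c1@1 c2@5 c3@5, authorship .....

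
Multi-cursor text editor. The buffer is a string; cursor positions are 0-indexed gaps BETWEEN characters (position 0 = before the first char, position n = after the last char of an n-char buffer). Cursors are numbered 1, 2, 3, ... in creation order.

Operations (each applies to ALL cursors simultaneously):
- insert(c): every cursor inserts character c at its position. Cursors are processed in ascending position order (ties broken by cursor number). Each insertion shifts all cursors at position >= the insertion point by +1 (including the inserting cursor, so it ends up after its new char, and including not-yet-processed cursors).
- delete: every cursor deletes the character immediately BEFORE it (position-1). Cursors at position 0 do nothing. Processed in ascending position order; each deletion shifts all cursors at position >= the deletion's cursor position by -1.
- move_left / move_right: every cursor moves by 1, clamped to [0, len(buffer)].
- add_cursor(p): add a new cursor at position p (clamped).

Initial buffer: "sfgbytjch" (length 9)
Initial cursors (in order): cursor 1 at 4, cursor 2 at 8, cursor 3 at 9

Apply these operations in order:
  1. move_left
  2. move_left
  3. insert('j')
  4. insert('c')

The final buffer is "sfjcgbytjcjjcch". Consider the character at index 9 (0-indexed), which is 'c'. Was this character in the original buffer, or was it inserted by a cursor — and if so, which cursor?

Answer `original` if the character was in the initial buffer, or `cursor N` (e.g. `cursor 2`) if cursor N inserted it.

After op 1 (move_left): buffer="sfgbytjch" (len 9), cursors c1@3 c2@7 c3@8, authorship .........
After op 2 (move_left): buffer="sfgbytjch" (len 9), cursors c1@2 c2@6 c3@7, authorship .........
After op 3 (insert('j')): buffer="sfjgbytjjjch" (len 12), cursors c1@3 c2@8 c3@10, authorship ..1....2.3..
After op 4 (insert('c')): buffer="sfjcgbytjcjjcch" (len 15), cursors c1@4 c2@10 c3@13, authorship ..11....22.33..
Authorship (.=original, N=cursor N): . . 1 1 . . . . 2 2 . 3 3 . .
Index 9: author = 2

Answer: cursor 2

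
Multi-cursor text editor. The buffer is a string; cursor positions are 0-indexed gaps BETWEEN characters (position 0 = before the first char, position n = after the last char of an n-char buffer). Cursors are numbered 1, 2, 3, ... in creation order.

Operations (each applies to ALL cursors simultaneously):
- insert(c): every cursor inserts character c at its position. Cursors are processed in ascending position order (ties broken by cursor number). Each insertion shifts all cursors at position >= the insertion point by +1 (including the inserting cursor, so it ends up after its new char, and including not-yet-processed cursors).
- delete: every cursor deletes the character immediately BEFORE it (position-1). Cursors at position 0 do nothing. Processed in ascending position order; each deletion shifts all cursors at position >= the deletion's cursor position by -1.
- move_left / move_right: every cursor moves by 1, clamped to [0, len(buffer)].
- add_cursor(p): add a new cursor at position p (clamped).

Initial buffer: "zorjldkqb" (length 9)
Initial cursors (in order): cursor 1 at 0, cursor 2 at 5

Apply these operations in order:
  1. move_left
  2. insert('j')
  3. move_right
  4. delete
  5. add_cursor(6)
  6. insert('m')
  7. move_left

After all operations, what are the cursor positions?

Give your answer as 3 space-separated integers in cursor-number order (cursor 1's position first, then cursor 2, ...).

After op 1 (move_left): buffer="zorjldkqb" (len 9), cursors c1@0 c2@4, authorship .........
After op 2 (insert('j')): buffer="jzorjjldkqb" (len 11), cursors c1@1 c2@6, authorship 1....2.....
After op 3 (move_right): buffer="jzorjjldkqb" (len 11), cursors c1@2 c2@7, authorship 1....2.....
After op 4 (delete): buffer="jorjjdkqb" (len 9), cursors c1@1 c2@5, authorship 1...2....
After op 5 (add_cursor(6)): buffer="jorjjdkqb" (len 9), cursors c1@1 c2@5 c3@6, authorship 1...2....
After op 6 (insert('m')): buffer="jmorjjmdmkqb" (len 12), cursors c1@2 c2@7 c3@9, authorship 11...22.3...
After op 7 (move_left): buffer="jmorjjmdmkqb" (len 12), cursors c1@1 c2@6 c3@8, authorship 11...22.3...

Answer: 1 6 8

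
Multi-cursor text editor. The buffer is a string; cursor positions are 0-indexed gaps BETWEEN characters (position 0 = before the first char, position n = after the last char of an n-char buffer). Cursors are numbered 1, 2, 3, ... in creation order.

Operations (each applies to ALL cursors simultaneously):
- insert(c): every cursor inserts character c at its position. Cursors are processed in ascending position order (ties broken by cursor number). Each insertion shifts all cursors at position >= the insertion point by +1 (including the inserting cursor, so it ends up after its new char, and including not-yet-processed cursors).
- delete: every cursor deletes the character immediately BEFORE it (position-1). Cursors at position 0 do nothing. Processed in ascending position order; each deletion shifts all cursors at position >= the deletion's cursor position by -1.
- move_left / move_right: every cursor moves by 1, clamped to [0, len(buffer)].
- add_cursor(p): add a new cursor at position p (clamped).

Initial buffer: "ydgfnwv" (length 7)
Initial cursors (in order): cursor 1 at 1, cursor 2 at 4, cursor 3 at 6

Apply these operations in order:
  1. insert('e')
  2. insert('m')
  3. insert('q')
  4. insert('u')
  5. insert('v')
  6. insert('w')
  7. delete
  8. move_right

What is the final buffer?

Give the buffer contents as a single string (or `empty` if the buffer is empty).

After op 1 (insert('e')): buffer="yedgfenwev" (len 10), cursors c1@2 c2@6 c3@9, authorship .1...2..3.
After op 2 (insert('m')): buffer="yemdgfemnwemv" (len 13), cursors c1@3 c2@8 c3@12, authorship .11...22..33.
After op 3 (insert('q')): buffer="yemqdgfemqnwemqv" (len 16), cursors c1@4 c2@10 c3@15, authorship .111...222..333.
After op 4 (insert('u')): buffer="yemqudgfemqunwemquv" (len 19), cursors c1@5 c2@12 c3@18, authorship .1111...2222..3333.
After op 5 (insert('v')): buffer="yemquvdgfemquvnwemquvv" (len 22), cursors c1@6 c2@14 c3@21, authorship .11111...22222..33333.
After op 6 (insert('w')): buffer="yemquvwdgfemquvwnwemquvwv" (len 25), cursors c1@7 c2@16 c3@24, authorship .111111...222222..333333.
After op 7 (delete): buffer="yemquvdgfemquvnwemquvv" (len 22), cursors c1@6 c2@14 c3@21, authorship .11111...22222..33333.
After op 8 (move_right): buffer="yemquvdgfemquvnwemquvv" (len 22), cursors c1@7 c2@15 c3@22, authorship .11111...22222..33333.

Answer: yemquvdgfemquvnwemquvv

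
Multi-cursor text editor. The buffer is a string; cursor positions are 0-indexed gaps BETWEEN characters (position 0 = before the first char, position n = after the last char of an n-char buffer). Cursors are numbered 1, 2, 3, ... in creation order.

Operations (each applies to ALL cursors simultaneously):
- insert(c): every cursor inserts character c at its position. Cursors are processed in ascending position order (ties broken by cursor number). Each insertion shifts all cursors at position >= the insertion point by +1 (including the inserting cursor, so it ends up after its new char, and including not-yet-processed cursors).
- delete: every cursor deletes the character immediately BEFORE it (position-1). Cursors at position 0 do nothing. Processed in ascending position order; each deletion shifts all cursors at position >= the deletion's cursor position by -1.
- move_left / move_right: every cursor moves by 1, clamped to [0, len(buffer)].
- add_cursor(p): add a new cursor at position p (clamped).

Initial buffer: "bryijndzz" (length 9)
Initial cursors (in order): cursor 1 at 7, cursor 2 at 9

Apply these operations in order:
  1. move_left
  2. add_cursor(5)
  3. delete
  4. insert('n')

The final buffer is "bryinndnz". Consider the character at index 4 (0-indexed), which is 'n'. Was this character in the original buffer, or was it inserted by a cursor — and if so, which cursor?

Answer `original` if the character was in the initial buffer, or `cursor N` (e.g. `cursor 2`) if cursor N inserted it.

After op 1 (move_left): buffer="bryijndzz" (len 9), cursors c1@6 c2@8, authorship .........
After op 2 (add_cursor(5)): buffer="bryijndzz" (len 9), cursors c3@5 c1@6 c2@8, authorship .........
After op 3 (delete): buffer="bryidz" (len 6), cursors c1@4 c3@4 c2@5, authorship ......
After op 4 (insert('n')): buffer="bryinndnz" (len 9), cursors c1@6 c3@6 c2@8, authorship ....13.2.
Authorship (.=original, N=cursor N): . . . . 1 3 . 2 .
Index 4: author = 1

Answer: cursor 1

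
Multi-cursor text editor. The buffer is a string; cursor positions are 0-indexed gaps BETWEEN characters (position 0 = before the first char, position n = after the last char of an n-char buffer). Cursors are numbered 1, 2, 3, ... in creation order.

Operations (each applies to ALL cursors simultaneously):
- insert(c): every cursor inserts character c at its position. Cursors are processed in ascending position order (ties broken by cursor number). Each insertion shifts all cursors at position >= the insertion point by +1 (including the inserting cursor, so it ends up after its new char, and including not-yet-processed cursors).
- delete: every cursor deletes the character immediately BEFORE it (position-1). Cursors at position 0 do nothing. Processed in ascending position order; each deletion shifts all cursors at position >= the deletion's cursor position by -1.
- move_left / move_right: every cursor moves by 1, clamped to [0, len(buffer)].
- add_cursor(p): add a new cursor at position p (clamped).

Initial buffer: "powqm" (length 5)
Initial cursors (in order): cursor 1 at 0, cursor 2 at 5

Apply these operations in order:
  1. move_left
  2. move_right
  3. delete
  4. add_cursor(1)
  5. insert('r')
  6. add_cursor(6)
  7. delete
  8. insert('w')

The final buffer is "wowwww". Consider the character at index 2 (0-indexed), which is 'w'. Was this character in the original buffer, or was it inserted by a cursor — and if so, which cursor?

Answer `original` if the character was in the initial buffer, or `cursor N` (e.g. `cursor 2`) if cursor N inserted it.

Answer: cursor 3

Derivation:
After op 1 (move_left): buffer="powqm" (len 5), cursors c1@0 c2@4, authorship .....
After op 2 (move_right): buffer="powqm" (len 5), cursors c1@1 c2@5, authorship .....
After op 3 (delete): buffer="owq" (len 3), cursors c1@0 c2@3, authorship ...
After op 4 (add_cursor(1)): buffer="owq" (len 3), cursors c1@0 c3@1 c2@3, authorship ...
After op 5 (insert('r')): buffer="rorwqr" (len 6), cursors c1@1 c3@3 c2@6, authorship 1.3..2
After op 6 (add_cursor(6)): buffer="rorwqr" (len 6), cursors c1@1 c3@3 c2@6 c4@6, authorship 1.3..2
After op 7 (delete): buffer="ow" (len 2), cursors c1@0 c3@1 c2@2 c4@2, authorship ..
After op 8 (insert('w')): buffer="wowwww" (len 6), cursors c1@1 c3@3 c2@6 c4@6, authorship 1.3.24
Authorship (.=original, N=cursor N): 1 . 3 . 2 4
Index 2: author = 3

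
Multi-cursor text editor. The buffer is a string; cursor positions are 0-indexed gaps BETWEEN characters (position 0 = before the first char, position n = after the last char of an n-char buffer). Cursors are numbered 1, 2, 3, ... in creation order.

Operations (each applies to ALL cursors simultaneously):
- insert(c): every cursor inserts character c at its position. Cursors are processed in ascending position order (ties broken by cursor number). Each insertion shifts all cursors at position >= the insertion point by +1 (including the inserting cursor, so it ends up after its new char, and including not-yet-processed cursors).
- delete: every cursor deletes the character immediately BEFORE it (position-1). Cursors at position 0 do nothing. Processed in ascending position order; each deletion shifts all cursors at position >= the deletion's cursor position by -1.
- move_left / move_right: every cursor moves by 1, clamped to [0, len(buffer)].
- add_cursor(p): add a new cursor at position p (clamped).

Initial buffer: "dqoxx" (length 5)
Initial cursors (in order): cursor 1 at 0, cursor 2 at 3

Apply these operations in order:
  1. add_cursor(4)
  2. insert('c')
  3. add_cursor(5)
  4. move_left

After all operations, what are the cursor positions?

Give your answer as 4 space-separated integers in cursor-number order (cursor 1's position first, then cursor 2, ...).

After op 1 (add_cursor(4)): buffer="dqoxx" (len 5), cursors c1@0 c2@3 c3@4, authorship .....
After op 2 (insert('c')): buffer="cdqocxcx" (len 8), cursors c1@1 c2@5 c3@7, authorship 1...2.3.
After op 3 (add_cursor(5)): buffer="cdqocxcx" (len 8), cursors c1@1 c2@5 c4@5 c3@7, authorship 1...2.3.
After op 4 (move_left): buffer="cdqocxcx" (len 8), cursors c1@0 c2@4 c4@4 c3@6, authorship 1...2.3.

Answer: 0 4 6 4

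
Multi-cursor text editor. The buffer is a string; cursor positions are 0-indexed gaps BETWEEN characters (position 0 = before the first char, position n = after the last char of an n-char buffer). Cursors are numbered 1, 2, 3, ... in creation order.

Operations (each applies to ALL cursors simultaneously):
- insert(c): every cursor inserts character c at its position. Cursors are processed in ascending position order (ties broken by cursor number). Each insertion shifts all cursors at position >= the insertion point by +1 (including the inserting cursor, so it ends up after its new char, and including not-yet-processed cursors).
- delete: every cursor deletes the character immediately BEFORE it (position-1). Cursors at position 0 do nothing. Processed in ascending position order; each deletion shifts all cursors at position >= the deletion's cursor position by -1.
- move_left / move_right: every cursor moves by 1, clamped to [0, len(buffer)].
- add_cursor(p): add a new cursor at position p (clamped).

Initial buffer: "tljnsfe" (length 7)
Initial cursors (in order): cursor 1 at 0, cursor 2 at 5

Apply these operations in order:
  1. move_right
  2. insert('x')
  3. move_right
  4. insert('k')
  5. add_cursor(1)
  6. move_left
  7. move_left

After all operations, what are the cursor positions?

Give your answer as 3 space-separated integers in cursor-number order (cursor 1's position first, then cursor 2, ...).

Answer: 2 9 0

Derivation:
After op 1 (move_right): buffer="tljnsfe" (len 7), cursors c1@1 c2@6, authorship .......
After op 2 (insert('x')): buffer="txljnsfxe" (len 9), cursors c1@2 c2@8, authorship .1.....2.
After op 3 (move_right): buffer="txljnsfxe" (len 9), cursors c1@3 c2@9, authorship .1.....2.
After op 4 (insert('k')): buffer="txlkjnsfxek" (len 11), cursors c1@4 c2@11, authorship .1.1....2.2
After op 5 (add_cursor(1)): buffer="txlkjnsfxek" (len 11), cursors c3@1 c1@4 c2@11, authorship .1.1....2.2
After op 6 (move_left): buffer="txlkjnsfxek" (len 11), cursors c3@0 c1@3 c2@10, authorship .1.1....2.2
After op 7 (move_left): buffer="txlkjnsfxek" (len 11), cursors c3@0 c1@2 c2@9, authorship .1.1....2.2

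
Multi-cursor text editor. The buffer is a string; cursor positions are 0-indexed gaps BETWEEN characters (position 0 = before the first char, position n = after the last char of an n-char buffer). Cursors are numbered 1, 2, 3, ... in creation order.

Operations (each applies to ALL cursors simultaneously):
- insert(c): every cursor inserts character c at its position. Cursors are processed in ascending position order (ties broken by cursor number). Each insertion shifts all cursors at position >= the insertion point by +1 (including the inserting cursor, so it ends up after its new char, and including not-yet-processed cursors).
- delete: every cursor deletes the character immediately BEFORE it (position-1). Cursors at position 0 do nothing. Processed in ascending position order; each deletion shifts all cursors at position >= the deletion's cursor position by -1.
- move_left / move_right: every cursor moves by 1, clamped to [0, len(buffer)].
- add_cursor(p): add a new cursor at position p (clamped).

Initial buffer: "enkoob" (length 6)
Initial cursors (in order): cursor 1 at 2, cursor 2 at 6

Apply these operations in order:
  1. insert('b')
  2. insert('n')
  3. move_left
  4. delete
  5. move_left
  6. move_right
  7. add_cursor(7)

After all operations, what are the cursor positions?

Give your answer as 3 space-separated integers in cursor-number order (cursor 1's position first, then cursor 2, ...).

Answer: 2 7 7

Derivation:
After op 1 (insert('b')): buffer="enbkoobb" (len 8), cursors c1@3 c2@8, authorship ..1....2
After op 2 (insert('n')): buffer="enbnkoobbn" (len 10), cursors c1@4 c2@10, authorship ..11....22
After op 3 (move_left): buffer="enbnkoobbn" (len 10), cursors c1@3 c2@9, authorship ..11....22
After op 4 (delete): buffer="ennkoobn" (len 8), cursors c1@2 c2@7, authorship ..1....2
After op 5 (move_left): buffer="ennkoobn" (len 8), cursors c1@1 c2@6, authorship ..1....2
After op 6 (move_right): buffer="ennkoobn" (len 8), cursors c1@2 c2@7, authorship ..1....2
After op 7 (add_cursor(7)): buffer="ennkoobn" (len 8), cursors c1@2 c2@7 c3@7, authorship ..1....2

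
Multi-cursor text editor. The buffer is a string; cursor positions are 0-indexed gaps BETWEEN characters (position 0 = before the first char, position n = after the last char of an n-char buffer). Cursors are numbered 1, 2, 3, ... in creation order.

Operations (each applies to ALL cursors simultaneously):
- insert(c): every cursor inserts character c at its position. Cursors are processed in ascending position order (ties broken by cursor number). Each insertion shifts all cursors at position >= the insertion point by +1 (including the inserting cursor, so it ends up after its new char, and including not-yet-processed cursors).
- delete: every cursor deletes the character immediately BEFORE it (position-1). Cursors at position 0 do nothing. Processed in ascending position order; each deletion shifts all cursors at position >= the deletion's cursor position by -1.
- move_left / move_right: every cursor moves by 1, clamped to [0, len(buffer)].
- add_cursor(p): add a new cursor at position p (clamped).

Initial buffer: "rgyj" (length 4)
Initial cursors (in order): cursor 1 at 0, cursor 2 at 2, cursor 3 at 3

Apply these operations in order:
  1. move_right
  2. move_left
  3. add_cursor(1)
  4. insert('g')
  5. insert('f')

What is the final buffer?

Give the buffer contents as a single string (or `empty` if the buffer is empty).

Answer: gfrgfggfygfj

Derivation:
After op 1 (move_right): buffer="rgyj" (len 4), cursors c1@1 c2@3 c3@4, authorship ....
After op 2 (move_left): buffer="rgyj" (len 4), cursors c1@0 c2@2 c3@3, authorship ....
After op 3 (add_cursor(1)): buffer="rgyj" (len 4), cursors c1@0 c4@1 c2@2 c3@3, authorship ....
After op 4 (insert('g')): buffer="grgggygj" (len 8), cursors c1@1 c4@3 c2@5 c3@7, authorship 1.4.2.3.
After op 5 (insert('f')): buffer="gfrgfggfygfj" (len 12), cursors c1@2 c4@5 c2@8 c3@11, authorship 11.44.22.33.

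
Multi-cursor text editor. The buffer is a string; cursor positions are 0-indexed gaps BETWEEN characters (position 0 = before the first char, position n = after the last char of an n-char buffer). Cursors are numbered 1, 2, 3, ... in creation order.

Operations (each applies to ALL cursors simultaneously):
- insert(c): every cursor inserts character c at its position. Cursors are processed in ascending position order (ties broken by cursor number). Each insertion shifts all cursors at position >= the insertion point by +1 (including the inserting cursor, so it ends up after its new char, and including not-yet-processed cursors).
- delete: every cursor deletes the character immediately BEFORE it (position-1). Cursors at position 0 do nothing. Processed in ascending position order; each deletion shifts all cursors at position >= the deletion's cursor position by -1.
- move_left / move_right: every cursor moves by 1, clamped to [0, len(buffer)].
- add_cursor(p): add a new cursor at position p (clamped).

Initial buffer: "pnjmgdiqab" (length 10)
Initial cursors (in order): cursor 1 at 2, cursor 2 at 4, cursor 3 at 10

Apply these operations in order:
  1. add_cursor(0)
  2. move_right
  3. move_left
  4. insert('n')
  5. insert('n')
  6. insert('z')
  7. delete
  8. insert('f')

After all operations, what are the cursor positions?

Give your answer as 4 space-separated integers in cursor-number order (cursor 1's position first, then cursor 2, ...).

After op 1 (add_cursor(0)): buffer="pnjmgdiqab" (len 10), cursors c4@0 c1@2 c2@4 c3@10, authorship ..........
After op 2 (move_right): buffer="pnjmgdiqab" (len 10), cursors c4@1 c1@3 c2@5 c3@10, authorship ..........
After op 3 (move_left): buffer="pnjmgdiqab" (len 10), cursors c4@0 c1@2 c2@4 c3@9, authorship ..........
After op 4 (insert('n')): buffer="npnnjmngdiqanb" (len 14), cursors c4@1 c1@4 c2@7 c3@13, authorship 4..1..2.....3.
After op 5 (insert('n')): buffer="nnpnnnjmnngdiqannb" (len 18), cursors c4@2 c1@6 c2@10 c3@17, authorship 44..11..22.....33.
After op 6 (insert('z')): buffer="nnzpnnnzjmnnzgdiqannzb" (len 22), cursors c4@3 c1@8 c2@13 c3@21, authorship 444..111..222.....333.
After op 7 (delete): buffer="nnpnnnjmnngdiqannb" (len 18), cursors c4@2 c1@6 c2@10 c3@17, authorship 44..11..22.....33.
After op 8 (insert('f')): buffer="nnfpnnnfjmnnfgdiqannfb" (len 22), cursors c4@3 c1@8 c2@13 c3@21, authorship 444..111..222.....333.

Answer: 8 13 21 3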